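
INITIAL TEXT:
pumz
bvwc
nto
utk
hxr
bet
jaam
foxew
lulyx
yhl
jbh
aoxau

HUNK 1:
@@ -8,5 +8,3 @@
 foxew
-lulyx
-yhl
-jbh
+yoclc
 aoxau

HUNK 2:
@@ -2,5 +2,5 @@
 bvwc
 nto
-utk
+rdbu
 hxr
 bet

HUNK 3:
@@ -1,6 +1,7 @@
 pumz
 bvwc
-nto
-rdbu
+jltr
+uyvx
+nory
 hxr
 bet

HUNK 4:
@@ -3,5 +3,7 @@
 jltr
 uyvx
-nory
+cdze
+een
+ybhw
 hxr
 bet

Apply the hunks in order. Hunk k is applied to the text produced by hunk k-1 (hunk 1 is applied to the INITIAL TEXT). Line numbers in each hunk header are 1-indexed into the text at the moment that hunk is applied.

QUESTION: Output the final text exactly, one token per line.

Answer: pumz
bvwc
jltr
uyvx
cdze
een
ybhw
hxr
bet
jaam
foxew
yoclc
aoxau

Derivation:
Hunk 1: at line 8 remove [lulyx,yhl,jbh] add [yoclc] -> 10 lines: pumz bvwc nto utk hxr bet jaam foxew yoclc aoxau
Hunk 2: at line 2 remove [utk] add [rdbu] -> 10 lines: pumz bvwc nto rdbu hxr bet jaam foxew yoclc aoxau
Hunk 3: at line 1 remove [nto,rdbu] add [jltr,uyvx,nory] -> 11 lines: pumz bvwc jltr uyvx nory hxr bet jaam foxew yoclc aoxau
Hunk 4: at line 3 remove [nory] add [cdze,een,ybhw] -> 13 lines: pumz bvwc jltr uyvx cdze een ybhw hxr bet jaam foxew yoclc aoxau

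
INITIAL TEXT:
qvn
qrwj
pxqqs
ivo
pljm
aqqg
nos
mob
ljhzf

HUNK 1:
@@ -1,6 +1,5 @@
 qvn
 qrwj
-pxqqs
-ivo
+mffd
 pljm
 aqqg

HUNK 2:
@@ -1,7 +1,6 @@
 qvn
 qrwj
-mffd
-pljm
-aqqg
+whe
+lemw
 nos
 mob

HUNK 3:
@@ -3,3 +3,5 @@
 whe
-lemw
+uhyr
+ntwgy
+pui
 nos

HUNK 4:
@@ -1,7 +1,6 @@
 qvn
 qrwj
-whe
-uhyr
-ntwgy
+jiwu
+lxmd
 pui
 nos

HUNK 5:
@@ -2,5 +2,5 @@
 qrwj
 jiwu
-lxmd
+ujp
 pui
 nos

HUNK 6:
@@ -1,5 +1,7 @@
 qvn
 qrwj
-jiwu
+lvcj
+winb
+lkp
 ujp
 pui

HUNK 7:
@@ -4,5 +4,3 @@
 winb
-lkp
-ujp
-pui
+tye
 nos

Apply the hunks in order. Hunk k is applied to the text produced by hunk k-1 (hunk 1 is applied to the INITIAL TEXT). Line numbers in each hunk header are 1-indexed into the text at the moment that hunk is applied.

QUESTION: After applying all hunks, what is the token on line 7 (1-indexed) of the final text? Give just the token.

Hunk 1: at line 1 remove [pxqqs,ivo] add [mffd] -> 8 lines: qvn qrwj mffd pljm aqqg nos mob ljhzf
Hunk 2: at line 1 remove [mffd,pljm,aqqg] add [whe,lemw] -> 7 lines: qvn qrwj whe lemw nos mob ljhzf
Hunk 3: at line 3 remove [lemw] add [uhyr,ntwgy,pui] -> 9 lines: qvn qrwj whe uhyr ntwgy pui nos mob ljhzf
Hunk 4: at line 1 remove [whe,uhyr,ntwgy] add [jiwu,lxmd] -> 8 lines: qvn qrwj jiwu lxmd pui nos mob ljhzf
Hunk 5: at line 2 remove [lxmd] add [ujp] -> 8 lines: qvn qrwj jiwu ujp pui nos mob ljhzf
Hunk 6: at line 1 remove [jiwu] add [lvcj,winb,lkp] -> 10 lines: qvn qrwj lvcj winb lkp ujp pui nos mob ljhzf
Hunk 7: at line 4 remove [lkp,ujp,pui] add [tye] -> 8 lines: qvn qrwj lvcj winb tye nos mob ljhzf
Final line 7: mob

Answer: mob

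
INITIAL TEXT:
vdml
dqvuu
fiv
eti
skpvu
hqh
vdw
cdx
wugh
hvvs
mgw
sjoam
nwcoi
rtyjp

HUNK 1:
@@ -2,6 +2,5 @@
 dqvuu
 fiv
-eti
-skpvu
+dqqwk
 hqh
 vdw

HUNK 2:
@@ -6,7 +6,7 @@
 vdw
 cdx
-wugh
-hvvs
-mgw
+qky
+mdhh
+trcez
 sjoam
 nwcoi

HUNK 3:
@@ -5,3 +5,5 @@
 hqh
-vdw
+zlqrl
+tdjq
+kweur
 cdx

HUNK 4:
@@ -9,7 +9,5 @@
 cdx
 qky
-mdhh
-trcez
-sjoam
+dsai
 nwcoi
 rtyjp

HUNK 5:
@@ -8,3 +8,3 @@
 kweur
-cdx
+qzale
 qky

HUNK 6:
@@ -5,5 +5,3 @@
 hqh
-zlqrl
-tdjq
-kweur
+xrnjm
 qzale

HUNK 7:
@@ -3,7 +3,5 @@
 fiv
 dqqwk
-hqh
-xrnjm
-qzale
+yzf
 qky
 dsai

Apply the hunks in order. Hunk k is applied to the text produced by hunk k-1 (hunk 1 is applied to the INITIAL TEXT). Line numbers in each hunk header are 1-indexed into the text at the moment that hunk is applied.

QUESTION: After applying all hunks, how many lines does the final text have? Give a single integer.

Answer: 9

Derivation:
Hunk 1: at line 2 remove [eti,skpvu] add [dqqwk] -> 13 lines: vdml dqvuu fiv dqqwk hqh vdw cdx wugh hvvs mgw sjoam nwcoi rtyjp
Hunk 2: at line 6 remove [wugh,hvvs,mgw] add [qky,mdhh,trcez] -> 13 lines: vdml dqvuu fiv dqqwk hqh vdw cdx qky mdhh trcez sjoam nwcoi rtyjp
Hunk 3: at line 5 remove [vdw] add [zlqrl,tdjq,kweur] -> 15 lines: vdml dqvuu fiv dqqwk hqh zlqrl tdjq kweur cdx qky mdhh trcez sjoam nwcoi rtyjp
Hunk 4: at line 9 remove [mdhh,trcez,sjoam] add [dsai] -> 13 lines: vdml dqvuu fiv dqqwk hqh zlqrl tdjq kweur cdx qky dsai nwcoi rtyjp
Hunk 5: at line 8 remove [cdx] add [qzale] -> 13 lines: vdml dqvuu fiv dqqwk hqh zlqrl tdjq kweur qzale qky dsai nwcoi rtyjp
Hunk 6: at line 5 remove [zlqrl,tdjq,kweur] add [xrnjm] -> 11 lines: vdml dqvuu fiv dqqwk hqh xrnjm qzale qky dsai nwcoi rtyjp
Hunk 7: at line 3 remove [hqh,xrnjm,qzale] add [yzf] -> 9 lines: vdml dqvuu fiv dqqwk yzf qky dsai nwcoi rtyjp
Final line count: 9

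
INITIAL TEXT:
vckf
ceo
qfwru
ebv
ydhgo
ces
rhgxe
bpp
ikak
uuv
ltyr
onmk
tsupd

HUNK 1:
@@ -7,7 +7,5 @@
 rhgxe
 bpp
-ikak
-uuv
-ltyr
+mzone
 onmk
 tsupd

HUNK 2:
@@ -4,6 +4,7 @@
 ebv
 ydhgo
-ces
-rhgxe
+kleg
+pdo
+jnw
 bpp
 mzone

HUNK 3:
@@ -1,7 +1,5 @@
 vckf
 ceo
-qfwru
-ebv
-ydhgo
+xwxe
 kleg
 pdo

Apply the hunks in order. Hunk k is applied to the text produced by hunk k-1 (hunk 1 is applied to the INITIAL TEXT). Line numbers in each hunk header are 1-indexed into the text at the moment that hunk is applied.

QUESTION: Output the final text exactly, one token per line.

Hunk 1: at line 7 remove [ikak,uuv,ltyr] add [mzone] -> 11 lines: vckf ceo qfwru ebv ydhgo ces rhgxe bpp mzone onmk tsupd
Hunk 2: at line 4 remove [ces,rhgxe] add [kleg,pdo,jnw] -> 12 lines: vckf ceo qfwru ebv ydhgo kleg pdo jnw bpp mzone onmk tsupd
Hunk 3: at line 1 remove [qfwru,ebv,ydhgo] add [xwxe] -> 10 lines: vckf ceo xwxe kleg pdo jnw bpp mzone onmk tsupd

Answer: vckf
ceo
xwxe
kleg
pdo
jnw
bpp
mzone
onmk
tsupd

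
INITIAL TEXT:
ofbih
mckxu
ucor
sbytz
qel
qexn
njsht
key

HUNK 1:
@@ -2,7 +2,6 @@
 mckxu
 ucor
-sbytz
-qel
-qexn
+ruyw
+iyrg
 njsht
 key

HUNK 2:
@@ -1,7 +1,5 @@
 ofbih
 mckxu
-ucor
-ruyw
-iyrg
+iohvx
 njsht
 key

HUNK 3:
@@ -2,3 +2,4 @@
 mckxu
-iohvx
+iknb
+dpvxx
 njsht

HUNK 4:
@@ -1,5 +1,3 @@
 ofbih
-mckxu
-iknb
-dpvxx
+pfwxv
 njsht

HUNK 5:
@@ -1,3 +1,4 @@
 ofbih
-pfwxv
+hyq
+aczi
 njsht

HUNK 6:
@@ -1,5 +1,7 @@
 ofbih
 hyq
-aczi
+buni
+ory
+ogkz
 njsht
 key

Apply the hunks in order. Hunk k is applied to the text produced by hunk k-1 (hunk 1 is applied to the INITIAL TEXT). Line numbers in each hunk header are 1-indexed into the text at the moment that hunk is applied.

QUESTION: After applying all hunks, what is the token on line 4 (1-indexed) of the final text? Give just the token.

Hunk 1: at line 2 remove [sbytz,qel,qexn] add [ruyw,iyrg] -> 7 lines: ofbih mckxu ucor ruyw iyrg njsht key
Hunk 2: at line 1 remove [ucor,ruyw,iyrg] add [iohvx] -> 5 lines: ofbih mckxu iohvx njsht key
Hunk 3: at line 2 remove [iohvx] add [iknb,dpvxx] -> 6 lines: ofbih mckxu iknb dpvxx njsht key
Hunk 4: at line 1 remove [mckxu,iknb,dpvxx] add [pfwxv] -> 4 lines: ofbih pfwxv njsht key
Hunk 5: at line 1 remove [pfwxv] add [hyq,aczi] -> 5 lines: ofbih hyq aczi njsht key
Hunk 6: at line 1 remove [aczi] add [buni,ory,ogkz] -> 7 lines: ofbih hyq buni ory ogkz njsht key
Final line 4: ory

Answer: ory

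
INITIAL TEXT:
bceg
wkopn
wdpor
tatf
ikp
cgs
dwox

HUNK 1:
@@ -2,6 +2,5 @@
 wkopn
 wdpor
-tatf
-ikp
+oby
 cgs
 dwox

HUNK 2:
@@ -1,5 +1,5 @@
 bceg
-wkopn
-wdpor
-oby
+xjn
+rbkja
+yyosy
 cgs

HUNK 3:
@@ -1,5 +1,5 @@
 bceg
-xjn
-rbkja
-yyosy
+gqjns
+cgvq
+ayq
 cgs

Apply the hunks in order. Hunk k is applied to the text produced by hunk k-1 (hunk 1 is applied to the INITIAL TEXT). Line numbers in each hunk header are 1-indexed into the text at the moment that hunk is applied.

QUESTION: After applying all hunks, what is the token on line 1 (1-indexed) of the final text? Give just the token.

Answer: bceg

Derivation:
Hunk 1: at line 2 remove [tatf,ikp] add [oby] -> 6 lines: bceg wkopn wdpor oby cgs dwox
Hunk 2: at line 1 remove [wkopn,wdpor,oby] add [xjn,rbkja,yyosy] -> 6 lines: bceg xjn rbkja yyosy cgs dwox
Hunk 3: at line 1 remove [xjn,rbkja,yyosy] add [gqjns,cgvq,ayq] -> 6 lines: bceg gqjns cgvq ayq cgs dwox
Final line 1: bceg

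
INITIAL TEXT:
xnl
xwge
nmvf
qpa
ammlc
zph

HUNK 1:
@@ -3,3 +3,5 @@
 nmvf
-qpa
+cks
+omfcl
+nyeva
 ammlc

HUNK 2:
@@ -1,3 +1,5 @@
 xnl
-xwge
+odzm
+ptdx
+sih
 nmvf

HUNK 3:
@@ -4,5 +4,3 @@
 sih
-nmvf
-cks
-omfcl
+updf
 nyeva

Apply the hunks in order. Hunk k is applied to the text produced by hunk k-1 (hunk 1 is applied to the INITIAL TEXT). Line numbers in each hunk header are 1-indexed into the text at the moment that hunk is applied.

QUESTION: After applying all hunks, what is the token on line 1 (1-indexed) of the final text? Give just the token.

Hunk 1: at line 3 remove [qpa] add [cks,omfcl,nyeva] -> 8 lines: xnl xwge nmvf cks omfcl nyeva ammlc zph
Hunk 2: at line 1 remove [xwge] add [odzm,ptdx,sih] -> 10 lines: xnl odzm ptdx sih nmvf cks omfcl nyeva ammlc zph
Hunk 3: at line 4 remove [nmvf,cks,omfcl] add [updf] -> 8 lines: xnl odzm ptdx sih updf nyeva ammlc zph
Final line 1: xnl

Answer: xnl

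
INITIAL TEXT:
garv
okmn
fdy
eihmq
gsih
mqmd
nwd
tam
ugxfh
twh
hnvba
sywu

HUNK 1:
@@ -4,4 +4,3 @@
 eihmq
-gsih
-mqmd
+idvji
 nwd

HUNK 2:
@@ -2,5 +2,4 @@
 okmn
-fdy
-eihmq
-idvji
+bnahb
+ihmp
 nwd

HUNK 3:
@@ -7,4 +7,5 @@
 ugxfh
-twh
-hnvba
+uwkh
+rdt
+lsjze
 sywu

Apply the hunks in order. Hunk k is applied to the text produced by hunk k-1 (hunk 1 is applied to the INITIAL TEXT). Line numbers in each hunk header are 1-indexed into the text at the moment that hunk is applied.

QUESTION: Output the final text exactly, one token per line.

Answer: garv
okmn
bnahb
ihmp
nwd
tam
ugxfh
uwkh
rdt
lsjze
sywu

Derivation:
Hunk 1: at line 4 remove [gsih,mqmd] add [idvji] -> 11 lines: garv okmn fdy eihmq idvji nwd tam ugxfh twh hnvba sywu
Hunk 2: at line 2 remove [fdy,eihmq,idvji] add [bnahb,ihmp] -> 10 lines: garv okmn bnahb ihmp nwd tam ugxfh twh hnvba sywu
Hunk 3: at line 7 remove [twh,hnvba] add [uwkh,rdt,lsjze] -> 11 lines: garv okmn bnahb ihmp nwd tam ugxfh uwkh rdt lsjze sywu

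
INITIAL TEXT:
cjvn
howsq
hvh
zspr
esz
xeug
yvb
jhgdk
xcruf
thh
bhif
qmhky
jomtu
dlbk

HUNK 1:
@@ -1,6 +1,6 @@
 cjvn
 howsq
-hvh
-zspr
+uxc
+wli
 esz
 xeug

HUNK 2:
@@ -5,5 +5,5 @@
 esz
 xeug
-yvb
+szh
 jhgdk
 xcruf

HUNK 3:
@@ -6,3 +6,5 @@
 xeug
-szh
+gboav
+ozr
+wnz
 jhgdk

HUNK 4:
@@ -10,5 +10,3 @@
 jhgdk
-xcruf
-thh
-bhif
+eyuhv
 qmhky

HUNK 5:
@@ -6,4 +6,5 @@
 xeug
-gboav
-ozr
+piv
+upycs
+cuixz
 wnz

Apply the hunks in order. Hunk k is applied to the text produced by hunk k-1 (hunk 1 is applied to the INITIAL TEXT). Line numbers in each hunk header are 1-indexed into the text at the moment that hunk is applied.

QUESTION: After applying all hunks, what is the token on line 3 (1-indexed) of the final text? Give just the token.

Hunk 1: at line 1 remove [hvh,zspr] add [uxc,wli] -> 14 lines: cjvn howsq uxc wli esz xeug yvb jhgdk xcruf thh bhif qmhky jomtu dlbk
Hunk 2: at line 5 remove [yvb] add [szh] -> 14 lines: cjvn howsq uxc wli esz xeug szh jhgdk xcruf thh bhif qmhky jomtu dlbk
Hunk 3: at line 6 remove [szh] add [gboav,ozr,wnz] -> 16 lines: cjvn howsq uxc wli esz xeug gboav ozr wnz jhgdk xcruf thh bhif qmhky jomtu dlbk
Hunk 4: at line 10 remove [xcruf,thh,bhif] add [eyuhv] -> 14 lines: cjvn howsq uxc wli esz xeug gboav ozr wnz jhgdk eyuhv qmhky jomtu dlbk
Hunk 5: at line 6 remove [gboav,ozr] add [piv,upycs,cuixz] -> 15 lines: cjvn howsq uxc wli esz xeug piv upycs cuixz wnz jhgdk eyuhv qmhky jomtu dlbk
Final line 3: uxc

Answer: uxc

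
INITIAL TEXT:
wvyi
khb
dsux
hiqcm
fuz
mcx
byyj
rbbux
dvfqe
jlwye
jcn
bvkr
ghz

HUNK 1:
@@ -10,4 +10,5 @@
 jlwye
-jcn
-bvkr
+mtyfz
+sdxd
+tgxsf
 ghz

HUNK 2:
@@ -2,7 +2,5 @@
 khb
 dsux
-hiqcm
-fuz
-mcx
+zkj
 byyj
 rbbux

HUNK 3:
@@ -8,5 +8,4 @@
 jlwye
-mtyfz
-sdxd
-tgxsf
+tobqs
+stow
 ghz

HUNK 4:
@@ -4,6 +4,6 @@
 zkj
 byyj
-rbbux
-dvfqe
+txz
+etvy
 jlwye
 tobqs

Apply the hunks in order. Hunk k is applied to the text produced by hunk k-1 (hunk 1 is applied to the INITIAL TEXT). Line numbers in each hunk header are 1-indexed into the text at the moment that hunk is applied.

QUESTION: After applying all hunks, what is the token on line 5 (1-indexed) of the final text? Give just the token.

Answer: byyj

Derivation:
Hunk 1: at line 10 remove [jcn,bvkr] add [mtyfz,sdxd,tgxsf] -> 14 lines: wvyi khb dsux hiqcm fuz mcx byyj rbbux dvfqe jlwye mtyfz sdxd tgxsf ghz
Hunk 2: at line 2 remove [hiqcm,fuz,mcx] add [zkj] -> 12 lines: wvyi khb dsux zkj byyj rbbux dvfqe jlwye mtyfz sdxd tgxsf ghz
Hunk 3: at line 8 remove [mtyfz,sdxd,tgxsf] add [tobqs,stow] -> 11 lines: wvyi khb dsux zkj byyj rbbux dvfqe jlwye tobqs stow ghz
Hunk 4: at line 4 remove [rbbux,dvfqe] add [txz,etvy] -> 11 lines: wvyi khb dsux zkj byyj txz etvy jlwye tobqs stow ghz
Final line 5: byyj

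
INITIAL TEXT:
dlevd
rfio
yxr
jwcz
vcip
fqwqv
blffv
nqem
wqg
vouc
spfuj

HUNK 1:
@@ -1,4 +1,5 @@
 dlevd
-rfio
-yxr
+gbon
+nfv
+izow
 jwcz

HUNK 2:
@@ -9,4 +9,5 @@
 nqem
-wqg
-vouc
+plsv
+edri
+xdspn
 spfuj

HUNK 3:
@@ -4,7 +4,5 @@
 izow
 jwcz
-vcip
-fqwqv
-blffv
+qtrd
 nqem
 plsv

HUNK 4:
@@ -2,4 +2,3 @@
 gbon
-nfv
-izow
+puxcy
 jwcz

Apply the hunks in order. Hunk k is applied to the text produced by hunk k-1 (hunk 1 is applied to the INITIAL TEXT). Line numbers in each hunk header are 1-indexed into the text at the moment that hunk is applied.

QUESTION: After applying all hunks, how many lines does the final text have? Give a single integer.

Answer: 10

Derivation:
Hunk 1: at line 1 remove [rfio,yxr] add [gbon,nfv,izow] -> 12 lines: dlevd gbon nfv izow jwcz vcip fqwqv blffv nqem wqg vouc spfuj
Hunk 2: at line 9 remove [wqg,vouc] add [plsv,edri,xdspn] -> 13 lines: dlevd gbon nfv izow jwcz vcip fqwqv blffv nqem plsv edri xdspn spfuj
Hunk 3: at line 4 remove [vcip,fqwqv,blffv] add [qtrd] -> 11 lines: dlevd gbon nfv izow jwcz qtrd nqem plsv edri xdspn spfuj
Hunk 4: at line 2 remove [nfv,izow] add [puxcy] -> 10 lines: dlevd gbon puxcy jwcz qtrd nqem plsv edri xdspn spfuj
Final line count: 10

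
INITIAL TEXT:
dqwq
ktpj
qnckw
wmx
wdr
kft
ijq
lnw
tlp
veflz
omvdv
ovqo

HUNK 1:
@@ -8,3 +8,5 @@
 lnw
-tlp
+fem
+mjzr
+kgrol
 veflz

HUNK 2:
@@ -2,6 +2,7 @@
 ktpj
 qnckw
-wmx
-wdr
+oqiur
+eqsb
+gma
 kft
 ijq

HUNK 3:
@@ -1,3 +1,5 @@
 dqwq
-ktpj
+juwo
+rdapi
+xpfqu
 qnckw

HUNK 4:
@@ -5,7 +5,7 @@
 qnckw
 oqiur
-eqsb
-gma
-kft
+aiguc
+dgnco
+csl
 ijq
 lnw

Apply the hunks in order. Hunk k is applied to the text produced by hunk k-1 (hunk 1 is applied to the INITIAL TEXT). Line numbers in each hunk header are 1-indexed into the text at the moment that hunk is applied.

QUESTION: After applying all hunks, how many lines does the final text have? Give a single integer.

Answer: 17

Derivation:
Hunk 1: at line 8 remove [tlp] add [fem,mjzr,kgrol] -> 14 lines: dqwq ktpj qnckw wmx wdr kft ijq lnw fem mjzr kgrol veflz omvdv ovqo
Hunk 2: at line 2 remove [wmx,wdr] add [oqiur,eqsb,gma] -> 15 lines: dqwq ktpj qnckw oqiur eqsb gma kft ijq lnw fem mjzr kgrol veflz omvdv ovqo
Hunk 3: at line 1 remove [ktpj] add [juwo,rdapi,xpfqu] -> 17 lines: dqwq juwo rdapi xpfqu qnckw oqiur eqsb gma kft ijq lnw fem mjzr kgrol veflz omvdv ovqo
Hunk 4: at line 5 remove [eqsb,gma,kft] add [aiguc,dgnco,csl] -> 17 lines: dqwq juwo rdapi xpfqu qnckw oqiur aiguc dgnco csl ijq lnw fem mjzr kgrol veflz omvdv ovqo
Final line count: 17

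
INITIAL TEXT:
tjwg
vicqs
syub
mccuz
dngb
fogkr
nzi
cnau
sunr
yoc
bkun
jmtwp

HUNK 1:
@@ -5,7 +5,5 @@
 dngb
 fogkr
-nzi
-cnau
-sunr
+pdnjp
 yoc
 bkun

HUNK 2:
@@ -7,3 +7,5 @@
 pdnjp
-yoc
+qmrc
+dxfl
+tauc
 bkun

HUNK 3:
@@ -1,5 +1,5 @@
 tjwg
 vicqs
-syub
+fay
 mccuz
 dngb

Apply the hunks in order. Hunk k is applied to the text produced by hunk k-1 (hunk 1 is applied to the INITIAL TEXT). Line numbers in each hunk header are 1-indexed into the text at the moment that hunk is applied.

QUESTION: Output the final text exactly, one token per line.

Hunk 1: at line 5 remove [nzi,cnau,sunr] add [pdnjp] -> 10 lines: tjwg vicqs syub mccuz dngb fogkr pdnjp yoc bkun jmtwp
Hunk 2: at line 7 remove [yoc] add [qmrc,dxfl,tauc] -> 12 lines: tjwg vicqs syub mccuz dngb fogkr pdnjp qmrc dxfl tauc bkun jmtwp
Hunk 3: at line 1 remove [syub] add [fay] -> 12 lines: tjwg vicqs fay mccuz dngb fogkr pdnjp qmrc dxfl tauc bkun jmtwp

Answer: tjwg
vicqs
fay
mccuz
dngb
fogkr
pdnjp
qmrc
dxfl
tauc
bkun
jmtwp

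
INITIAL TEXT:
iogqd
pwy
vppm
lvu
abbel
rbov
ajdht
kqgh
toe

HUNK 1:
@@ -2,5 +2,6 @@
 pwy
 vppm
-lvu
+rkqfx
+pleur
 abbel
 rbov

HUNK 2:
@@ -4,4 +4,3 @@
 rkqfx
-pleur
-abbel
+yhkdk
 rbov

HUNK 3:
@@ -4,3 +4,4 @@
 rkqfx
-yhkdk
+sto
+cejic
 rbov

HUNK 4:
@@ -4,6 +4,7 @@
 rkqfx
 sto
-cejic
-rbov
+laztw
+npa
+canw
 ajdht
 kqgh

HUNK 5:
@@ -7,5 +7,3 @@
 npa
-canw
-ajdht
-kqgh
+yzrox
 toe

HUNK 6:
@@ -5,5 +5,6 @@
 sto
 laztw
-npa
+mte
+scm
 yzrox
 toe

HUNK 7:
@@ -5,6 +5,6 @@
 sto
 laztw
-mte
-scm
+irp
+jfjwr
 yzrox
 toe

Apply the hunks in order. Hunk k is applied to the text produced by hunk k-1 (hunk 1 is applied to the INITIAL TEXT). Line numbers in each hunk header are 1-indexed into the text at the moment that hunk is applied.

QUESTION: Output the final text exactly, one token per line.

Hunk 1: at line 2 remove [lvu] add [rkqfx,pleur] -> 10 lines: iogqd pwy vppm rkqfx pleur abbel rbov ajdht kqgh toe
Hunk 2: at line 4 remove [pleur,abbel] add [yhkdk] -> 9 lines: iogqd pwy vppm rkqfx yhkdk rbov ajdht kqgh toe
Hunk 3: at line 4 remove [yhkdk] add [sto,cejic] -> 10 lines: iogqd pwy vppm rkqfx sto cejic rbov ajdht kqgh toe
Hunk 4: at line 4 remove [cejic,rbov] add [laztw,npa,canw] -> 11 lines: iogqd pwy vppm rkqfx sto laztw npa canw ajdht kqgh toe
Hunk 5: at line 7 remove [canw,ajdht,kqgh] add [yzrox] -> 9 lines: iogqd pwy vppm rkqfx sto laztw npa yzrox toe
Hunk 6: at line 5 remove [npa] add [mte,scm] -> 10 lines: iogqd pwy vppm rkqfx sto laztw mte scm yzrox toe
Hunk 7: at line 5 remove [mte,scm] add [irp,jfjwr] -> 10 lines: iogqd pwy vppm rkqfx sto laztw irp jfjwr yzrox toe

Answer: iogqd
pwy
vppm
rkqfx
sto
laztw
irp
jfjwr
yzrox
toe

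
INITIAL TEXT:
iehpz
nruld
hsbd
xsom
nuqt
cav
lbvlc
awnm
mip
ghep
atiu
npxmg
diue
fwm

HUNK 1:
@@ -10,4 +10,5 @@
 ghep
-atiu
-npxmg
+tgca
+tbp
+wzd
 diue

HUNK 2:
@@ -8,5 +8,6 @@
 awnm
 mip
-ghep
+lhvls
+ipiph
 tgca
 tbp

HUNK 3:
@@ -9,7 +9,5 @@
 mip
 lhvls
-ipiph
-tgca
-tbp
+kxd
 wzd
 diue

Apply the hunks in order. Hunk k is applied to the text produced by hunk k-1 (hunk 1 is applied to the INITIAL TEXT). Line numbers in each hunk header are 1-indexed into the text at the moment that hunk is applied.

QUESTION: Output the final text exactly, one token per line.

Hunk 1: at line 10 remove [atiu,npxmg] add [tgca,tbp,wzd] -> 15 lines: iehpz nruld hsbd xsom nuqt cav lbvlc awnm mip ghep tgca tbp wzd diue fwm
Hunk 2: at line 8 remove [ghep] add [lhvls,ipiph] -> 16 lines: iehpz nruld hsbd xsom nuqt cav lbvlc awnm mip lhvls ipiph tgca tbp wzd diue fwm
Hunk 3: at line 9 remove [ipiph,tgca,tbp] add [kxd] -> 14 lines: iehpz nruld hsbd xsom nuqt cav lbvlc awnm mip lhvls kxd wzd diue fwm

Answer: iehpz
nruld
hsbd
xsom
nuqt
cav
lbvlc
awnm
mip
lhvls
kxd
wzd
diue
fwm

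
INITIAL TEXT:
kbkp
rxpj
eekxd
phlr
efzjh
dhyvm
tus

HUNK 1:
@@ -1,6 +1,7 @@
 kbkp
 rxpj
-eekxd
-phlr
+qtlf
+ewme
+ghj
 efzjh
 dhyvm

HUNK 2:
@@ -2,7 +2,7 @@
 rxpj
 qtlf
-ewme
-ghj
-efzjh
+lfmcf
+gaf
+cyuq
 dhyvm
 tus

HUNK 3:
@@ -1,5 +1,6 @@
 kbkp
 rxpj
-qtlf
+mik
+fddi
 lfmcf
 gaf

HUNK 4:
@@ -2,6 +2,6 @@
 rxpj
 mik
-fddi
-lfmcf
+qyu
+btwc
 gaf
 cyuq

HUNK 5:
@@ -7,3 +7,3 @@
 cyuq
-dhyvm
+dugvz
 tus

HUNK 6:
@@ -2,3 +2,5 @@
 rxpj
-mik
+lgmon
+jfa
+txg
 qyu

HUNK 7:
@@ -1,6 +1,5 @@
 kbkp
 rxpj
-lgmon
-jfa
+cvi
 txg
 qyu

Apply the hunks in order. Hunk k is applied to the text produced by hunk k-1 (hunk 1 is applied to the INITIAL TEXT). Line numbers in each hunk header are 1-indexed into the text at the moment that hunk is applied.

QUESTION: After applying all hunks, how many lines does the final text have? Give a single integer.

Answer: 10

Derivation:
Hunk 1: at line 1 remove [eekxd,phlr] add [qtlf,ewme,ghj] -> 8 lines: kbkp rxpj qtlf ewme ghj efzjh dhyvm tus
Hunk 2: at line 2 remove [ewme,ghj,efzjh] add [lfmcf,gaf,cyuq] -> 8 lines: kbkp rxpj qtlf lfmcf gaf cyuq dhyvm tus
Hunk 3: at line 1 remove [qtlf] add [mik,fddi] -> 9 lines: kbkp rxpj mik fddi lfmcf gaf cyuq dhyvm tus
Hunk 4: at line 2 remove [fddi,lfmcf] add [qyu,btwc] -> 9 lines: kbkp rxpj mik qyu btwc gaf cyuq dhyvm tus
Hunk 5: at line 7 remove [dhyvm] add [dugvz] -> 9 lines: kbkp rxpj mik qyu btwc gaf cyuq dugvz tus
Hunk 6: at line 2 remove [mik] add [lgmon,jfa,txg] -> 11 lines: kbkp rxpj lgmon jfa txg qyu btwc gaf cyuq dugvz tus
Hunk 7: at line 1 remove [lgmon,jfa] add [cvi] -> 10 lines: kbkp rxpj cvi txg qyu btwc gaf cyuq dugvz tus
Final line count: 10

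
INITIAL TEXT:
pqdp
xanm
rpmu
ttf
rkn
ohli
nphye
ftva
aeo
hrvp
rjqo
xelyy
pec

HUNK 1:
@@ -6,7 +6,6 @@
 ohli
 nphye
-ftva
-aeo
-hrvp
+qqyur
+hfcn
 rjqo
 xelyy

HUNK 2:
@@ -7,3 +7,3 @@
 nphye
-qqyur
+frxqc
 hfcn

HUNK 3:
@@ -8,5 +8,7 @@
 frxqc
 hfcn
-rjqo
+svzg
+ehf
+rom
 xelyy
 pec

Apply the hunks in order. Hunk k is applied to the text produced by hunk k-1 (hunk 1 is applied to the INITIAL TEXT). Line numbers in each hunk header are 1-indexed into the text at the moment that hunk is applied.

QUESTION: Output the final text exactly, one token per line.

Hunk 1: at line 6 remove [ftva,aeo,hrvp] add [qqyur,hfcn] -> 12 lines: pqdp xanm rpmu ttf rkn ohli nphye qqyur hfcn rjqo xelyy pec
Hunk 2: at line 7 remove [qqyur] add [frxqc] -> 12 lines: pqdp xanm rpmu ttf rkn ohli nphye frxqc hfcn rjqo xelyy pec
Hunk 3: at line 8 remove [rjqo] add [svzg,ehf,rom] -> 14 lines: pqdp xanm rpmu ttf rkn ohli nphye frxqc hfcn svzg ehf rom xelyy pec

Answer: pqdp
xanm
rpmu
ttf
rkn
ohli
nphye
frxqc
hfcn
svzg
ehf
rom
xelyy
pec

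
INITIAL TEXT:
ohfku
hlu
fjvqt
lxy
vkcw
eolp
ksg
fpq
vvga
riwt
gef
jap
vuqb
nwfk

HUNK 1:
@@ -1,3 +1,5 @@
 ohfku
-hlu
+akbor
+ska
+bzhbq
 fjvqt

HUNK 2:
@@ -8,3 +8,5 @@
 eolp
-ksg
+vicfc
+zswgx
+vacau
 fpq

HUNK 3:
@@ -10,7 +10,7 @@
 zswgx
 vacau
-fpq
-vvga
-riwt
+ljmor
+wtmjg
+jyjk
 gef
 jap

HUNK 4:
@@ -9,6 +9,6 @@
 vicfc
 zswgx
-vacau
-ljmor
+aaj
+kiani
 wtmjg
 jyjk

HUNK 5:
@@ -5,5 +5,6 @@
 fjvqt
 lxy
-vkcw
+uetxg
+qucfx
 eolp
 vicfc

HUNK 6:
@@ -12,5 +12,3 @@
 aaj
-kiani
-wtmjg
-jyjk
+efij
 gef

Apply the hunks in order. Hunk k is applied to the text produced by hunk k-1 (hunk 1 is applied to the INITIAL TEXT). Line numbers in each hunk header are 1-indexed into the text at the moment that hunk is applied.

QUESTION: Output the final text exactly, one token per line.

Answer: ohfku
akbor
ska
bzhbq
fjvqt
lxy
uetxg
qucfx
eolp
vicfc
zswgx
aaj
efij
gef
jap
vuqb
nwfk

Derivation:
Hunk 1: at line 1 remove [hlu] add [akbor,ska,bzhbq] -> 16 lines: ohfku akbor ska bzhbq fjvqt lxy vkcw eolp ksg fpq vvga riwt gef jap vuqb nwfk
Hunk 2: at line 8 remove [ksg] add [vicfc,zswgx,vacau] -> 18 lines: ohfku akbor ska bzhbq fjvqt lxy vkcw eolp vicfc zswgx vacau fpq vvga riwt gef jap vuqb nwfk
Hunk 3: at line 10 remove [fpq,vvga,riwt] add [ljmor,wtmjg,jyjk] -> 18 lines: ohfku akbor ska bzhbq fjvqt lxy vkcw eolp vicfc zswgx vacau ljmor wtmjg jyjk gef jap vuqb nwfk
Hunk 4: at line 9 remove [vacau,ljmor] add [aaj,kiani] -> 18 lines: ohfku akbor ska bzhbq fjvqt lxy vkcw eolp vicfc zswgx aaj kiani wtmjg jyjk gef jap vuqb nwfk
Hunk 5: at line 5 remove [vkcw] add [uetxg,qucfx] -> 19 lines: ohfku akbor ska bzhbq fjvqt lxy uetxg qucfx eolp vicfc zswgx aaj kiani wtmjg jyjk gef jap vuqb nwfk
Hunk 6: at line 12 remove [kiani,wtmjg,jyjk] add [efij] -> 17 lines: ohfku akbor ska bzhbq fjvqt lxy uetxg qucfx eolp vicfc zswgx aaj efij gef jap vuqb nwfk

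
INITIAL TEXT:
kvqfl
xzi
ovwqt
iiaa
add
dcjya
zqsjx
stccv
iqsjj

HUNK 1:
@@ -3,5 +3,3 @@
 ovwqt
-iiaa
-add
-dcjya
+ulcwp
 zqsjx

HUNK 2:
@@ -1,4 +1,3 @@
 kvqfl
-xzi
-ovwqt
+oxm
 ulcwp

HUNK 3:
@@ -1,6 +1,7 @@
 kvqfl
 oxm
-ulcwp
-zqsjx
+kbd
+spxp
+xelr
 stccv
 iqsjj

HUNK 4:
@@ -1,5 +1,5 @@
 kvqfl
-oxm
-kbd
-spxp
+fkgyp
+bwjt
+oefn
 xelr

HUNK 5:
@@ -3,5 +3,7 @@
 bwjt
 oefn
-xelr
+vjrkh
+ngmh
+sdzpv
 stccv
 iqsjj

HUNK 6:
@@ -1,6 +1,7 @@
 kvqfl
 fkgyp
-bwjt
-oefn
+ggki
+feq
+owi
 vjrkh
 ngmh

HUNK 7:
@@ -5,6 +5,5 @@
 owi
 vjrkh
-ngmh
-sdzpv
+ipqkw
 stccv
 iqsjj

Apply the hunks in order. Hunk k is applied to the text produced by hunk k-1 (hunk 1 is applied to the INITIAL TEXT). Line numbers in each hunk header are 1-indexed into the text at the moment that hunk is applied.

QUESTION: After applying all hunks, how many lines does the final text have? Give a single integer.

Answer: 9

Derivation:
Hunk 1: at line 3 remove [iiaa,add,dcjya] add [ulcwp] -> 7 lines: kvqfl xzi ovwqt ulcwp zqsjx stccv iqsjj
Hunk 2: at line 1 remove [xzi,ovwqt] add [oxm] -> 6 lines: kvqfl oxm ulcwp zqsjx stccv iqsjj
Hunk 3: at line 1 remove [ulcwp,zqsjx] add [kbd,spxp,xelr] -> 7 lines: kvqfl oxm kbd spxp xelr stccv iqsjj
Hunk 4: at line 1 remove [oxm,kbd,spxp] add [fkgyp,bwjt,oefn] -> 7 lines: kvqfl fkgyp bwjt oefn xelr stccv iqsjj
Hunk 5: at line 3 remove [xelr] add [vjrkh,ngmh,sdzpv] -> 9 lines: kvqfl fkgyp bwjt oefn vjrkh ngmh sdzpv stccv iqsjj
Hunk 6: at line 1 remove [bwjt,oefn] add [ggki,feq,owi] -> 10 lines: kvqfl fkgyp ggki feq owi vjrkh ngmh sdzpv stccv iqsjj
Hunk 7: at line 5 remove [ngmh,sdzpv] add [ipqkw] -> 9 lines: kvqfl fkgyp ggki feq owi vjrkh ipqkw stccv iqsjj
Final line count: 9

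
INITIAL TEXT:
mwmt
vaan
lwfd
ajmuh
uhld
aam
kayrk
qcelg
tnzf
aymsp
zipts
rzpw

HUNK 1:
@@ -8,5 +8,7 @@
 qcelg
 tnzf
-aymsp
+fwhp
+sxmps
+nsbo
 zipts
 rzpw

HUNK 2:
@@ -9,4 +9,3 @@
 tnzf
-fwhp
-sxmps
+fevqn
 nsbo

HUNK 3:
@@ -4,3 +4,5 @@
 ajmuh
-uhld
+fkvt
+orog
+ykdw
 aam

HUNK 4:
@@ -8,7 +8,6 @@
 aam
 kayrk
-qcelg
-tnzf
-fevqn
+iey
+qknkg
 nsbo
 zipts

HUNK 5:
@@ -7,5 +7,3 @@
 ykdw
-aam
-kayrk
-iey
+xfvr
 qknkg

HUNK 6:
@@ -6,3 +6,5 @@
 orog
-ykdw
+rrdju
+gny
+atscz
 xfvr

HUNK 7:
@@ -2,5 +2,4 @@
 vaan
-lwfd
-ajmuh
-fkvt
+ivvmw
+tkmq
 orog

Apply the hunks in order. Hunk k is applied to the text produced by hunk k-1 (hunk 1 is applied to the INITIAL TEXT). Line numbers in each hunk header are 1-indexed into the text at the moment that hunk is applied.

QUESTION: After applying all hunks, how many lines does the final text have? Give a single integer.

Hunk 1: at line 8 remove [aymsp] add [fwhp,sxmps,nsbo] -> 14 lines: mwmt vaan lwfd ajmuh uhld aam kayrk qcelg tnzf fwhp sxmps nsbo zipts rzpw
Hunk 2: at line 9 remove [fwhp,sxmps] add [fevqn] -> 13 lines: mwmt vaan lwfd ajmuh uhld aam kayrk qcelg tnzf fevqn nsbo zipts rzpw
Hunk 3: at line 4 remove [uhld] add [fkvt,orog,ykdw] -> 15 lines: mwmt vaan lwfd ajmuh fkvt orog ykdw aam kayrk qcelg tnzf fevqn nsbo zipts rzpw
Hunk 4: at line 8 remove [qcelg,tnzf,fevqn] add [iey,qknkg] -> 14 lines: mwmt vaan lwfd ajmuh fkvt orog ykdw aam kayrk iey qknkg nsbo zipts rzpw
Hunk 5: at line 7 remove [aam,kayrk,iey] add [xfvr] -> 12 lines: mwmt vaan lwfd ajmuh fkvt orog ykdw xfvr qknkg nsbo zipts rzpw
Hunk 6: at line 6 remove [ykdw] add [rrdju,gny,atscz] -> 14 lines: mwmt vaan lwfd ajmuh fkvt orog rrdju gny atscz xfvr qknkg nsbo zipts rzpw
Hunk 7: at line 2 remove [lwfd,ajmuh,fkvt] add [ivvmw,tkmq] -> 13 lines: mwmt vaan ivvmw tkmq orog rrdju gny atscz xfvr qknkg nsbo zipts rzpw
Final line count: 13

Answer: 13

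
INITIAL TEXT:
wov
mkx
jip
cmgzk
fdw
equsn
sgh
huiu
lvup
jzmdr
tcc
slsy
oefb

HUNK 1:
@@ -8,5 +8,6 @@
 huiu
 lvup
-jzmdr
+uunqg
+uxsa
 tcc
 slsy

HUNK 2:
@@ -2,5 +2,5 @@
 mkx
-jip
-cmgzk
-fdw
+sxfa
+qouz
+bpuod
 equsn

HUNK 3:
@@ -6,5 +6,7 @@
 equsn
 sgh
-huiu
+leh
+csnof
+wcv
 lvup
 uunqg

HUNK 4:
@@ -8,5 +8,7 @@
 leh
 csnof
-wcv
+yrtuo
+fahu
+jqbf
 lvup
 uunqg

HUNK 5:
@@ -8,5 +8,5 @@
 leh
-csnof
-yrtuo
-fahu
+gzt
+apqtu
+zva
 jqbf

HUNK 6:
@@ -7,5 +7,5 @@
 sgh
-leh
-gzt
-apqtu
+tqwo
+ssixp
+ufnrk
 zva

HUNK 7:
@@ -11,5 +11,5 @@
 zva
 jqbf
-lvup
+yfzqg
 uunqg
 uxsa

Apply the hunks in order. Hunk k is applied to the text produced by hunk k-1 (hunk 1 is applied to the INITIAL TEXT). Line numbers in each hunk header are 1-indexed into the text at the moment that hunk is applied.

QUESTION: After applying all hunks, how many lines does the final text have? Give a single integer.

Answer: 18

Derivation:
Hunk 1: at line 8 remove [jzmdr] add [uunqg,uxsa] -> 14 lines: wov mkx jip cmgzk fdw equsn sgh huiu lvup uunqg uxsa tcc slsy oefb
Hunk 2: at line 2 remove [jip,cmgzk,fdw] add [sxfa,qouz,bpuod] -> 14 lines: wov mkx sxfa qouz bpuod equsn sgh huiu lvup uunqg uxsa tcc slsy oefb
Hunk 3: at line 6 remove [huiu] add [leh,csnof,wcv] -> 16 lines: wov mkx sxfa qouz bpuod equsn sgh leh csnof wcv lvup uunqg uxsa tcc slsy oefb
Hunk 4: at line 8 remove [wcv] add [yrtuo,fahu,jqbf] -> 18 lines: wov mkx sxfa qouz bpuod equsn sgh leh csnof yrtuo fahu jqbf lvup uunqg uxsa tcc slsy oefb
Hunk 5: at line 8 remove [csnof,yrtuo,fahu] add [gzt,apqtu,zva] -> 18 lines: wov mkx sxfa qouz bpuod equsn sgh leh gzt apqtu zva jqbf lvup uunqg uxsa tcc slsy oefb
Hunk 6: at line 7 remove [leh,gzt,apqtu] add [tqwo,ssixp,ufnrk] -> 18 lines: wov mkx sxfa qouz bpuod equsn sgh tqwo ssixp ufnrk zva jqbf lvup uunqg uxsa tcc slsy oefb
Hunk 7: at line 11 remove [lvup] add [yfzqg] -> 18 lines: wov mkx sxfa qouz bpuod equsn sgh tqwo ssixp ufnrk zva jqbf yfzqg uunqg uxsa tcc slsy oefb
Final line count: 18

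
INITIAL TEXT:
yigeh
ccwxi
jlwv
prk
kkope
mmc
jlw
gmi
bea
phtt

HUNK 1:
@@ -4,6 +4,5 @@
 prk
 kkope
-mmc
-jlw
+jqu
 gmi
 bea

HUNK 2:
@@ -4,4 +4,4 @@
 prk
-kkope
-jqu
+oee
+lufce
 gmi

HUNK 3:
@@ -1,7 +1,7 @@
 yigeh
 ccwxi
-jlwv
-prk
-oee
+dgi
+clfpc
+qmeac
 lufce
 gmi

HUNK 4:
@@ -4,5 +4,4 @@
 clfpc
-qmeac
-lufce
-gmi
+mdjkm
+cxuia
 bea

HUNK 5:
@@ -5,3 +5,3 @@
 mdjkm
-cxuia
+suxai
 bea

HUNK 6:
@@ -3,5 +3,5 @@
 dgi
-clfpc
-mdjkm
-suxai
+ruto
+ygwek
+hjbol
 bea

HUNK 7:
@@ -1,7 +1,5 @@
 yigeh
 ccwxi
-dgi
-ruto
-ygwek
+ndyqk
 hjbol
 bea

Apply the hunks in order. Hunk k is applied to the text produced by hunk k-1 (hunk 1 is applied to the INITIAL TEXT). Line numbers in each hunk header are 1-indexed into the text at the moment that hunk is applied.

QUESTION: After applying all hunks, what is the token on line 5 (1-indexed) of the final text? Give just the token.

Answer: bea

Derivation:
Hunk 1: at line 4 remove [mmc,jlw] add [jqu] -> 9 lines: yigeh ccwxi jlwv prk kkope jqu gmi bea phtt
Hunk 2: at line 4 remove [kkope,jqu] add [oee,lufce] -> 9 lines: yigeh ccwxi jlwv prk oee lufce gmi bea phtt
Hunk 3: at line 1 remove [jlwv,prk,oee] add [dgi,clfpc,qmeac] -> 9 lines: yigeh ccwxi dgi clfpc qmeac lufce gmi bea phtt
Hunk 4: at line 4 remove [qmeac,lufce,gmi] add [mdjkm,cxuia] -> 8 lines: yigeh ccwxi dgi clfpc mdjkm cxuia bea phtt
Hunk 5: at line 5 remove [cxuia] add [suxai] -> 8 lines: yigeh ccwxi dgi clfpc mdjkm suxai bea phtt
Hunk 6: at line 3 remove [clfpc,mdjkm,suxai] add [ruto,ygwek,hjbol] -> 8 lines: yigeh ccwxi dgi ruto ygwek hjbol bea phtt
Hunk 7: at line 1 remove [dgi,ruto,ygwek] add [ndyqk] -> 6 lines: yigeh ccwxi ndyqk hjbol bea phtt
Final line 5: bea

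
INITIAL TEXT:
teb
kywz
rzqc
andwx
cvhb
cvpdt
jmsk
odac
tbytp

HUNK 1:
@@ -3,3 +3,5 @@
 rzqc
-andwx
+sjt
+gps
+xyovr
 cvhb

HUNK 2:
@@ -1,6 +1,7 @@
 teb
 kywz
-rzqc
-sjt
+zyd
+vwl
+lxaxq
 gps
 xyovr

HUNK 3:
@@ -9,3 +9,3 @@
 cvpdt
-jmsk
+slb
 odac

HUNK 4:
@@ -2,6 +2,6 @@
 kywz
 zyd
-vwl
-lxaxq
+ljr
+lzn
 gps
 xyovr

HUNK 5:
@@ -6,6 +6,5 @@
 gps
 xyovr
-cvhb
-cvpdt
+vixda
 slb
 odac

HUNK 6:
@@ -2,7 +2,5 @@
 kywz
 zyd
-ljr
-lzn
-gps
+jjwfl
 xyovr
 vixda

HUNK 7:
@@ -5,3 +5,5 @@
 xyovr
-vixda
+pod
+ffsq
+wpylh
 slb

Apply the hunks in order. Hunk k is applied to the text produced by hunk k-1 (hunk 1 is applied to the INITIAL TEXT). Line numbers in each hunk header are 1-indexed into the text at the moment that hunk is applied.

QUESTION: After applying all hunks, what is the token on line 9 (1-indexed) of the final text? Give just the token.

Answer: slb

Derivation:
Hunk 1: at line 3 remove [andwx] add [sjt,gps,xyovr] -> 11 lines: teb kywz rzqc sjt gps xyovr cvhb cvpdt jmsk odac tbytp
Hunk 2: at line 1 remove [rzqc,sjt] add [zyd,vwl,lxaxq] -> 12 lines: teb kywz zyd vwl lxaxq gps xyovr cvhb cvpdt jmsk odac tbytp
Hunk 3: at line 9 remove [jmsk] add [slb] -> 12 lines: teb kywz zyd vwl lxaxq gps xyovr cvhb cvpdt slb odac tbytp
Hunk 4: at line 2 remove [vwl,lxaxq] add [ljr,lzn] -> 12 lines: teb kywz zyd ljr lzn gps xyovr cvhb cvpdt slb odac tbytp
Hunk 5: at line 6 remove [cvhb,cvpdt] add [vixda] -> 11 lines: teb kywz zyd ljr lzn gps xyovr vixda slb odac tbytp
Hunk 6: at line 2 remove [ljr,lzn,gps] add [jjwfl] -> 9 lines: teb kywz zyd jjwfl xyovr vixda slb odac tbytp
Hunk 7: at line 5 remove [vixda] add [pod,ffsq,wpylh] -> 11 lines: teb kywz zyd jjwfl xyovr pod ffsq wpylh slb odac tbytp
Final line 9: slb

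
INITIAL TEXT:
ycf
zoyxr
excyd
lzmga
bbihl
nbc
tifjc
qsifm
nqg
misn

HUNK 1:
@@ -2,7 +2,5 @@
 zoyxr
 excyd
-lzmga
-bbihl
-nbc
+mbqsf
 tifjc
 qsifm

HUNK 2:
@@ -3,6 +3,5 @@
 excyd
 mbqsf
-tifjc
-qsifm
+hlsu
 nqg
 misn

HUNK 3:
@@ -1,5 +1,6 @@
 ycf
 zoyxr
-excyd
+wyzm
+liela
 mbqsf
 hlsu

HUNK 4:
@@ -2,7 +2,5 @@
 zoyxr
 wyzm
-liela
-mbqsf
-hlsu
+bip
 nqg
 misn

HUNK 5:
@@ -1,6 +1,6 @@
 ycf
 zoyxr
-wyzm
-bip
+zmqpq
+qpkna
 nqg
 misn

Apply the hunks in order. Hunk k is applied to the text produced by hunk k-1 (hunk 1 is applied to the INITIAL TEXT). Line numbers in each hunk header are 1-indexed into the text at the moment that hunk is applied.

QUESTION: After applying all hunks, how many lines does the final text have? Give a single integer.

Hunk 1: at line 2 remove [lzmga,bbihl,nbc] add [mbqsf] -> 8 lines: ycf zoyxr excyd mbqsf tifjc qsifm nqg misn
Hunk 2: at line 3 remove [tifjc,qsifm] add [hlsu] -> 7 lines: ycf zoyxr excyd mbqsf hlsu nqg misn
Hunk 3: at line 1 remove [excyd] add [wyzm,liela] -> 8 lines: ycf zoyxr wyzm liela mbqsf hlsu nqg misn
Hunk 4: at line 2 remove [liela,mbqsf,hlsu] add [bip] -> 6 lines: ycf zoyxr wyzm bip nqg misn
Hunk 5: at line 1 remove [wyzm,bip] add [zmqpq,qpkna] -> 6 lines: ycf zoyxr zmqpq qpkna nqg misn
Final line count: 6

Answer: 6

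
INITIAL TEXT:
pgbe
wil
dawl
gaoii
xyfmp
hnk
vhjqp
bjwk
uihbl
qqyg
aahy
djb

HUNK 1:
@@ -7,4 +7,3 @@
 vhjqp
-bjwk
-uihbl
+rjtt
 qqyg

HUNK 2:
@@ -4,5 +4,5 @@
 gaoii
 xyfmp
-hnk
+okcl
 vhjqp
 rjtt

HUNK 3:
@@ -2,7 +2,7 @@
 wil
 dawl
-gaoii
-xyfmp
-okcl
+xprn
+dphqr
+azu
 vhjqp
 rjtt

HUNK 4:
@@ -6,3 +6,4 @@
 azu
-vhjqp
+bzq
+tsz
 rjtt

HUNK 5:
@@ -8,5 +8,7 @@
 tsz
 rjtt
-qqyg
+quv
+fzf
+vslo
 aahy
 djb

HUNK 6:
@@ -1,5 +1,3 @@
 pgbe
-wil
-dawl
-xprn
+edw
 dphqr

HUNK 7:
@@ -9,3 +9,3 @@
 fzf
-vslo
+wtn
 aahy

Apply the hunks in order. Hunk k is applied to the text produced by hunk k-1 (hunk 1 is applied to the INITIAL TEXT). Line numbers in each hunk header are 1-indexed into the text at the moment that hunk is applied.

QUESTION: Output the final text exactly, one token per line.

Hunk 1: at line 7 remove [bjwk,uihbl] add [rjtt] -> 11 lines: pgbe wil dawl gaoii xyfmp hnk vhjqp rjtt qqyg aahy djb
Hunk 2: at line 4 remove [hnk] add [okcl] -> 11 lines: pgbe wil dawl gaoii xyfmp okcl vhjqp rjtt qqyg aahy djb
Hunk 3: at line 2 remove [gaoii,xyfmp,okcl] add [xprn,dphqr,azu] -> 11 lines: pgbe wil dawl xprn dphqr azu vhjqp rjtt qqyg aahy djb
Hunk 4: at line 6 remove [vhjqp] add [bzq,tsz] -> 12 lines: pgbe wil dawl xprn dphqr azu bzq tsz rjtt qqyg aahy djb
Hunk 5: at line 8 remove [qqyg] add [quv,fzf,vslo] -> 14 lines: pgbe wil dawl xprn dphqr azu bzq tsz rjtt quv fzf vslo aahy djb
Hunk 6: at line 1 remove [wil,dawl,xprn] add [edw] -> 12 lines: pgbe edw dphqr azu bzq tsz rjtt quv fzf vslo aahy djb
Hunk 7: at line 9 remove [vslo] add [wtn] -> 12 lines: pgbe edw dphqr azu bzq tsz rjtt quv fzf wtn aahy djb

Answer: pgbe
edw
dphqr
azu
bzq
tsz
rjtt
quv
fzf
wtn
aahy
djb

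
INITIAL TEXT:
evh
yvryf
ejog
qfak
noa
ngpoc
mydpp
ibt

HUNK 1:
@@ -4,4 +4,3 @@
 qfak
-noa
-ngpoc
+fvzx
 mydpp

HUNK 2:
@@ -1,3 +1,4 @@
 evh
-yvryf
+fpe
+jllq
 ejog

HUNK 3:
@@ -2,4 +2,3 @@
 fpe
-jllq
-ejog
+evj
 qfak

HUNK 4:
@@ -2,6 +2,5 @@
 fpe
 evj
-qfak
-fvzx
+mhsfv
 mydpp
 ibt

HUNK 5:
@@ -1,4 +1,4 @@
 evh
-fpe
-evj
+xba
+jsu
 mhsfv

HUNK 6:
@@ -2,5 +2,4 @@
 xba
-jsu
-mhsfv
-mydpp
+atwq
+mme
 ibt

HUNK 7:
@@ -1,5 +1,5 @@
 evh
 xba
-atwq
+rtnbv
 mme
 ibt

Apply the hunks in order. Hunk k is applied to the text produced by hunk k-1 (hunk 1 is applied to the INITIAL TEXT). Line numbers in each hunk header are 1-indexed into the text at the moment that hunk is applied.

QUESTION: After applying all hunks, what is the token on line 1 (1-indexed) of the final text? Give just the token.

Answer: evh

Derivation:
Hunk 1: at line 4 remove [noa,ngpoc] add [fvzx] -> 7 lines: evh yvryf ejog qfak fvzx mydpp ibt
Hunk 2: at line 1 remove [yvryf] add [fpe,jllq] -> 8 lines: evh fpe jllq ejog qfak fvzx mydpp ibt
Hunk 3: at line 2 remove [jllq,ejog] add [evj] -> 7 lines: evh fpe evj qfak fvzx mydpp ibt
Hunk 4: at line 2 remove [qfak,fvzx] add [mhsfv] -> 6 lines: evh fpe evj mhsfv mydpp ibt
Hunk 5: at line 1 remove [fpe,evj] add [xba,jsu] -> 6 lines: evh xba jsu mhsfv mydpp ibt
Hunk 6: at line 2 remove [jsu,mhsfv,mydpp] add [atwq,mme] -> 5 lines: evh xba atwq mme ibt
Hunk 7: at line 1 remove [atwq] add [rtnbv] -> 5 lines: evh xba rtnbv mme ibt
Final line 1: evh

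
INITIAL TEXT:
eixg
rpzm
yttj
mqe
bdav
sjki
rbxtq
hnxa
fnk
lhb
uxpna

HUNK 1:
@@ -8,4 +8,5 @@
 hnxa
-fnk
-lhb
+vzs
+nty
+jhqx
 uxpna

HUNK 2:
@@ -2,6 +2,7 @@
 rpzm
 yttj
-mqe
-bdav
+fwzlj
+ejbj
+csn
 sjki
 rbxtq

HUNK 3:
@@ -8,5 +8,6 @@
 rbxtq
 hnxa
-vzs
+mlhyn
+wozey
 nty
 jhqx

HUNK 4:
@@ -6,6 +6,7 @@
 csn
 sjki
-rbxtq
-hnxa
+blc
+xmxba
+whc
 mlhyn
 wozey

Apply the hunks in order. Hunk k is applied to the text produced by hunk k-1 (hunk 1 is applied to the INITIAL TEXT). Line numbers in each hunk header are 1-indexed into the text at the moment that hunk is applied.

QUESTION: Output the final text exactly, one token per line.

Answer: eixg
rpzm
yttj
fwzlj
ejbj
csn
sjki
blc
xmxba
whc
mlhyn
wozey
nty
jhqx
uxpna

Derivation:
Hunk 1: at line 8 remove [fnk,lhb] add [vzs,nty,jhqx] -> 12 lines: eixg rpzm yttj mqe bdav sjki rbxtq hnxa vzs nty jhqx uxpna
Hunk 2: at line 2 remove [mqe,bdav] add [fwzlj,ejbj,csn] -> 13 lines: eixg rpzm yttj fwzlj ejbj csn sjki rbxtq hnxa vzs nty jhqx uxpna
Hunk 3: at line 8 remove [vzs] add [mlhyn,wozey] -> 14 lines: eixg rpzm yttj fwzlj ejbj csn sjki rbxtq hnxa mlhyn wozey nty jhqx uxpna
Hunk 4: at line 6 remove [rbxtq,hnxa] add [blc,xmxba,whc] -> 15 lines: eixg rpzm yttj fwzlj ejbj csn sjki blc xmxba whc mlhyn wozey nty jhqx uxpna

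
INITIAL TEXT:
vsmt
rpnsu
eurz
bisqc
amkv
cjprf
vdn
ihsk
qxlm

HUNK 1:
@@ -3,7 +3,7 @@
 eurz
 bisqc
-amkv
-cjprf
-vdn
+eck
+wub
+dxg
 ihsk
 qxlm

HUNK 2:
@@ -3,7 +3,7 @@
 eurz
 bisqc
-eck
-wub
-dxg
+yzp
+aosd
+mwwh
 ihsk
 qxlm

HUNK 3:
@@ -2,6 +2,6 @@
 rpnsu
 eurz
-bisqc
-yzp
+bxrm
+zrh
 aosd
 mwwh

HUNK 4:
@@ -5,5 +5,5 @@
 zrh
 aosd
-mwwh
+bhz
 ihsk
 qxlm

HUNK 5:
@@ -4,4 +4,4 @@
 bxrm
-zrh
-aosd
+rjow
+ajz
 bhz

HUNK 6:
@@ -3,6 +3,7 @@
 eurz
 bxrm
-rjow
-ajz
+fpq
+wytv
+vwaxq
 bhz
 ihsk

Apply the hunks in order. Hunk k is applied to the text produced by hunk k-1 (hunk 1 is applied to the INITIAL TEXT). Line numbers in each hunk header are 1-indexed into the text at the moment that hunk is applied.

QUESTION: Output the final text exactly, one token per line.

Hunk 1: at line 3 remove [amkv,cjprf,vdn] add [eck,wub,dxg] -> 9 lines: vsmt rpnsu eurz bisqc eck wub dxg ihsk qxlm
Hunk 2: at line 3 remove [eck,wub,dxg] add [yzp,aosd,mwwh] -> 9 lines: vsmt rpnsu eurz bisqc yzp aosd mwwh ihsk qxlm
Hunk 3: at line 2 remove [bisqc,yzp] add [bxrm,zrh] -> 9 lines: vsmt rpnsu eurz bxrm zrh aosd mwwh ihsk qxlm
Hunk 4: at line 5 remove [mwwh] add [bhz] -> 9 lines: vsmt rpnsu eurz bxrm zrh aosd bhz ihsk qxlm
Hunk 5: at line 4 remove [zrh,aosd] add [rjow,ajz] -> 9 lines: vsmt rpnsu eurz bxrm rjow ajz bhz ihsk qxlm
Hunk 6: at line 3 remove [rjow,ajz] add [fpq,wytv,vwaxq] -> 10 lines: vsmt rpnsu eurz bxrm fpq wytv vwaxq bhz ihsk qxlm

Answer: vsmt
rpnsu
eurz
bxrm
fpq
wytv
vwaxq
bhz
ihsk
qxlm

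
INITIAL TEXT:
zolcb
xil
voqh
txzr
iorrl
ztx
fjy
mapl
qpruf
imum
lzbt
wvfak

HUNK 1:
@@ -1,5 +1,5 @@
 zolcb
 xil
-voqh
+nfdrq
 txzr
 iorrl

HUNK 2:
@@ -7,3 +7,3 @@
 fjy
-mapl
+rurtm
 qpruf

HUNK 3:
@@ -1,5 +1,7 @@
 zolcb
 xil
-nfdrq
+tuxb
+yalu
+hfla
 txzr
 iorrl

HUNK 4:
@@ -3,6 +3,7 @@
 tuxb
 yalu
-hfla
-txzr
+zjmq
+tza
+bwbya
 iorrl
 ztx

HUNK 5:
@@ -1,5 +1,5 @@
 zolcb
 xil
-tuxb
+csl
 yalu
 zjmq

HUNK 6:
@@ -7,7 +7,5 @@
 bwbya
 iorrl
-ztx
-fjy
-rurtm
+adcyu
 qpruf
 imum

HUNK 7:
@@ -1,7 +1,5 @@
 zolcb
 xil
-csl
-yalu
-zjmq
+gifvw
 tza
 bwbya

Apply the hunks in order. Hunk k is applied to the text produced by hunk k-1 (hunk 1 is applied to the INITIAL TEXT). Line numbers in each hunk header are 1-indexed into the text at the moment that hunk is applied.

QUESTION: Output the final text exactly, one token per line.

Answer: zolcb
xil
gifvw
tza
bwbya
iorrl
adcyu
qpruf
imum
lzbt
wvfak

Derivation:
Hunk 1: at line 1 remove [voqh] add [nfdrq] -> 12 lines: zolcb xil nfdrq txzr iorrl ztx fjy mapl qpruf imum lzbt wvfak
Hunk 2: at line 7 remove [mapl] add [rurtm] -> 12 lines: zolcb xil nfdrq txzr iorrl ztx fjy rurtm qpruf imum lzbt wvfak
Hunk 3: at line 1 remove [nfdrq] add [tuxb,yalu,hfla] -> 14 lines: zolcb xil tuxb yalu hfla txzr iorrl ztx fjy rurtm qpruf imum lzbt wvfak
Hunk 4: at line 3 remove [hfla,txzr] add [zjmq,tza,bwbya] -> 15 lines: zolcb xil tuxb yalu zjmq tza bwbya iorrl ztx fjy rurtm qpruf imum lzbt wvfak
Hunk 5: at line 1 remove [tuxb] add [csl] -> 15 lines: zolcb xil csl yalu zjmq tza bwbya iorrl ztx fjy rurtm qpruf imum lzbt wvfak
Hunk 6: at line 7 remove [ztx,fjy,rurtm] add [adcyu] -> 13 lines: zolcb xil csl yalu zjmq tza bwbya iorrl adcyu qpruf imum lzbt wvfak
Hunk 7: at line 1 remove [csl,yalu,zjmq] add [gifvw] -> 11 lines: zolcb xil gifvw tza bwbya iorrl adcyu qpruf imum lzbt wvfak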